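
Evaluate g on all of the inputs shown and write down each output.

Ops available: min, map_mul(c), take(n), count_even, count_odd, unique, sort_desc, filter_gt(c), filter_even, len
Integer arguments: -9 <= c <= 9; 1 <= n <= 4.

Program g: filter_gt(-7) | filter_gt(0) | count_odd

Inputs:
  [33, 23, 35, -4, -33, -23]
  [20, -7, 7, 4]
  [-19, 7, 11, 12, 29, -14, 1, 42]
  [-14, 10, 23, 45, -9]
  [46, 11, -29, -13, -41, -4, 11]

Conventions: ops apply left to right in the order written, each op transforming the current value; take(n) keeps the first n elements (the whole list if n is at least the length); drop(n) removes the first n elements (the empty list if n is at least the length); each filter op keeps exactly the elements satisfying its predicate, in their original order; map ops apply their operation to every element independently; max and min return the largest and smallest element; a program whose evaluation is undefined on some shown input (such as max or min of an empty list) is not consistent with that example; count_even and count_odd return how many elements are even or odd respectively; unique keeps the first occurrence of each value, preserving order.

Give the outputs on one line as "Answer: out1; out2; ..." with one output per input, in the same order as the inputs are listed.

Execution, op by op:
  [33, 23, 35, -4, -33, -23] -> [33, 23, 35, -4] -> [33, 23, 35] -> 3
  [20, -7, 7, 4] -> [20, 7, 4] -> [20, 7, 4] -> 1
  [-19, 7, 11, 12, 29, -14, 1, 42] -> [7, 11, 12, 29, 1, 42] -> [7, 11, 12, 29, 1, 42] -> 4
  [-14, 10, 23, 45, -9] -> [10, 23, 45] -> [10, 23, 45] -> 2
  [46, 11, -29, -13, -41, -4, 11] -> [46, 11, -4, 11] -> [46, 11, 11] -> 2

3; 1; 4; 2; 2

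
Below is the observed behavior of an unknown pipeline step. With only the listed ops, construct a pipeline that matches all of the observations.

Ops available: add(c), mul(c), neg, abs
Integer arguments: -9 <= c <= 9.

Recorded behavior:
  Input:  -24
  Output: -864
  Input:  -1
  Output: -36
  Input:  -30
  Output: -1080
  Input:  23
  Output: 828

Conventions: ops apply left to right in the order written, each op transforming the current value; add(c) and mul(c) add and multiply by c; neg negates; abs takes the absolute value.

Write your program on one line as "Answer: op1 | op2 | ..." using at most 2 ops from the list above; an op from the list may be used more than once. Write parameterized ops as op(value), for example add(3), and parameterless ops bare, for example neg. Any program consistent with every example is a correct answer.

mul(-6) | mul(-6)

Check, running the answer program on each example:
  -24 -> 144 -> -864
  -1 -> 6 -> -36
  -30 -> 180 -> -1080
  23 -> -138 -> 828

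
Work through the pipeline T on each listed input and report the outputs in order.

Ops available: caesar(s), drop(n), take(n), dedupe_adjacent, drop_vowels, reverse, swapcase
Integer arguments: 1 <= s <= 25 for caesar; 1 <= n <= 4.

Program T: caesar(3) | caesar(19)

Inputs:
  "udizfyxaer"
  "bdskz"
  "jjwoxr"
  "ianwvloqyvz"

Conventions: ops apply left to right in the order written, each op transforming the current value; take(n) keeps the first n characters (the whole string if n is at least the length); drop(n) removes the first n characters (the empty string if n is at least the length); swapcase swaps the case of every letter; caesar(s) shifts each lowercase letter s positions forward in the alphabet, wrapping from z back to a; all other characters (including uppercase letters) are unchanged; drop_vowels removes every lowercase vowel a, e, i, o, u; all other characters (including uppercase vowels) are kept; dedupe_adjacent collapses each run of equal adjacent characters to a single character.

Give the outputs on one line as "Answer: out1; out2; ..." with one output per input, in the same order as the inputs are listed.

Execution, op by op:
  "udizfyxaer" -> "xglcibadhu" -> "qzevbutwan"
  "bdskz" -> "egvnc" -> "xzogv"
  "jjwoxr" -> "mmzrau" -> "ffsktn"
  "ianwvloqyvz" -> "ldqzyortbyc" -> "ewjsrhkmurv"

"qzevbutwan"; "xzogv"; "ffsktn"; "ewjsrhkmurv"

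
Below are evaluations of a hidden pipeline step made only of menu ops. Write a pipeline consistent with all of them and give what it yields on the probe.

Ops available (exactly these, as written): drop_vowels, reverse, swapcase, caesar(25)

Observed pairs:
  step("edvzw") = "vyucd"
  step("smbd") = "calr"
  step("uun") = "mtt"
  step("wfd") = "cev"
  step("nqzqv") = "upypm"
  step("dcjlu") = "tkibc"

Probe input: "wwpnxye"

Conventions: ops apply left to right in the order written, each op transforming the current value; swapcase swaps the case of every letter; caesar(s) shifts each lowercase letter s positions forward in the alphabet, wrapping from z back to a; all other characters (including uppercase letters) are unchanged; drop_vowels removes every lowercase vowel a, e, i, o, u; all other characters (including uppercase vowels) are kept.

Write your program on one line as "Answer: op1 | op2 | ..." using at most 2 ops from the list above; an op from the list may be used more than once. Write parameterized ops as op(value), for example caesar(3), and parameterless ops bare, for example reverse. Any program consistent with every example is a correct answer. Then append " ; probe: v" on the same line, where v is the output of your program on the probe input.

caesar(25) | reverse ; probe: "dxwmovv"

Check, running the answer program on each example:
  "edvzw" -> "dcuyv" -> "vyucd"
  "smbd" -> "rlac" -> "calr"
  "uun" -> "ttm" -> "mtt"
  "wfd" -> "vec" -> "cev"
  "nqzqv" -> "mpypu" -> "upypm"
  "dcjlu" -> "cbikt" -> "tkibc"
  probe: "wwpnxye" -> "vvomwxd" -> "dxwmovv"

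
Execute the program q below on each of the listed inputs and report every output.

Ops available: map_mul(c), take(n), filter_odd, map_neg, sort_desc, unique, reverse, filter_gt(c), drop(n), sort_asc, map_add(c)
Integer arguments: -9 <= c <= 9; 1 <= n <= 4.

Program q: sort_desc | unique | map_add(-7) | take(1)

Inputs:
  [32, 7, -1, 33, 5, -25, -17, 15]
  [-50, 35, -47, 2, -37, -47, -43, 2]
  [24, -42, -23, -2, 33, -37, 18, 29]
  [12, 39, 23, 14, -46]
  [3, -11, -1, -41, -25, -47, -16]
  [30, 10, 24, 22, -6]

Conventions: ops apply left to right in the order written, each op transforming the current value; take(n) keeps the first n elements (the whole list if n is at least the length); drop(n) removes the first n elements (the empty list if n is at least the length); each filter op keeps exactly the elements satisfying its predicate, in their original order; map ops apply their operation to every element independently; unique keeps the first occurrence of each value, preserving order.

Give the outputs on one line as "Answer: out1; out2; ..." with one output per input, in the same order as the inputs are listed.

[26]; [28]; [26]; [32]; [-4]; [23]

Execution, op by op:
  [32, 7, -1, 33, 5, -25, -17, 15] -> [33, 32, 15, 7, 5, -1, -17, -25] -> [33, 32, 15, 7, 5, -1, -17, -25] -> [26, 25, 8, 0, -2, -8, -24, -32] -> [26]
  [-50, 35, -47, 2, -37, -47, -43, 2] -> [35, 2, 2, -37, -43, -47, -47, -50] -> [35, 2, -37, -43, -47, -50] -> [28, -5, -44, -50, -54, -57] -> [28]
  [24, -42, -23, -2, 33, -37, 18, 29] -> [33, 29, 24, 18, -2, -23, -37, -42] -> [33, 29, 24, 18, -2, -23, -37, -42] -> [26, 22, 17, 11, -9, -30, -44, -49] -> [26]
  [12, 39, 23, 14, -46] -> [39, 23, 14, 12, -46] -> [39, 23, 14, 12, -46] -> [32, 16, 7, 5, -53] -> [32]
  [3, -11, -1, -41, -25, -47, -16] -> [3, -1, -11, -16, -25, -41, -47] -> [3, -1, -11, -16, -25, -41, -47] -> [-4, -8, -18, -23, -32, -48, -54] -> [-4]
  [30, 10, 24, 22, -6] -> [30, 24, 22, 10, -6] -> [30, 24, 22, 10, -6] -> [23, 17, 15, 3, -13] -> [23]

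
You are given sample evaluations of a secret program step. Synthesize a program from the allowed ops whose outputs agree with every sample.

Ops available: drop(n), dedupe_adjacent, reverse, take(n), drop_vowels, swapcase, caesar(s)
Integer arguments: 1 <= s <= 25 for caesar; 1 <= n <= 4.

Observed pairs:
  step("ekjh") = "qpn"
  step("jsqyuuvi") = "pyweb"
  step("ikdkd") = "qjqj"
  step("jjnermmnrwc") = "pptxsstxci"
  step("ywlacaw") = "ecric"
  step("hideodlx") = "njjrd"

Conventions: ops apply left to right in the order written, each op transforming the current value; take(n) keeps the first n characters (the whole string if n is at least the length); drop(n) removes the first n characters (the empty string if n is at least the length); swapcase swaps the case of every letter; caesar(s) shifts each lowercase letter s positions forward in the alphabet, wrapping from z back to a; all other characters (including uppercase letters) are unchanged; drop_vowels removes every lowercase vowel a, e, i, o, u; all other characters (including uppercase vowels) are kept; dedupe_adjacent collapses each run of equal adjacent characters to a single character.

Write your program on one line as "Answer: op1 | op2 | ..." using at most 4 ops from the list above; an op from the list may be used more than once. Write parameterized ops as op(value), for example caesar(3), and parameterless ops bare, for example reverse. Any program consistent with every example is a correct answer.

drop_vowels | caesar(2) | caesar(4)

Check, running the answer program on each example:
  "ekjh" -> "kjh" -> "mlj" -> "qpn"
  "jsqyuuvi" -> "jsqyv" -> "lusax" -> "pyweb"
  "ikdkd" -> "kdkd" -> "mfmf" -> "qjqj"
  "jjnermmnrwc" -> "jjnrmmnrwc" -> "llptooptye" -> "pptxsstxci"
  "ywlacaw" -> "ywlcw" -> "ayney" -> "ecric"
  "hideodlx" -> "hddlx" -> "jffnz" -> "njjrd"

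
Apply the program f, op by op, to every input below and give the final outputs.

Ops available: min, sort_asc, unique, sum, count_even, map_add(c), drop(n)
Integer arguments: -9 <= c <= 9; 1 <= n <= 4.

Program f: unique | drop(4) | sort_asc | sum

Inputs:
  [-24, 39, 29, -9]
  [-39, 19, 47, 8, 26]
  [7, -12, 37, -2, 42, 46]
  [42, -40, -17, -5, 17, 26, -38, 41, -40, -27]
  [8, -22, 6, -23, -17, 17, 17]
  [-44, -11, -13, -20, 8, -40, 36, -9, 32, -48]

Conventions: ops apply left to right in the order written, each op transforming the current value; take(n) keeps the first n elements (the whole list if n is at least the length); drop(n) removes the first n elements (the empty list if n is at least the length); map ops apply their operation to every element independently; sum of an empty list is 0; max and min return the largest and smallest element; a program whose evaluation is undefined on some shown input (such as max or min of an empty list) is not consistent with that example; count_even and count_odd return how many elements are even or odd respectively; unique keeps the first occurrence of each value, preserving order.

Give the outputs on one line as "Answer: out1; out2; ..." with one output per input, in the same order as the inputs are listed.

0; 26; 88; 19; 0; -21

Execution, op by op:
  [-24, 39, 29, -9] -> [-24, 39, 29, -9] -> [] -> [] -> 0
  [-39, 19, 47, 8, 26] -> [-39, 19, 47, 8, 26] -> [26] -> [26] -> 26
  [7, -12, 37, -2, 42, 46] -> [7, -12, 37, -2, 42, 46] -> [42, 46] -> [42, 46] -> 88
  [42, -40, -17, -5, 17, 26, -38, 41, -40, -27] -> [42, -40, -17, -5, 17, 26, -38, 41, -27] -> [17, 26, -38, 41, -27] -> [-38, -27, 17, 26, 41] -> 19
  [8, -22, 6, -23, -17, 17, 17] -> [8, -22, 6, -23, -17, 17] -> [-17, 17] -> [-17, 17] -> 0
  [-44, -11, -13, -20, 8, -40, 36, -9, 32, -48] -> [-44, -11, -13, -20, 8, -40, 36, -9, 32, -48] -> [8, -40, 36, -9, 32, -48] -> [-48, -40, -9, 8, 32, 36] -> -21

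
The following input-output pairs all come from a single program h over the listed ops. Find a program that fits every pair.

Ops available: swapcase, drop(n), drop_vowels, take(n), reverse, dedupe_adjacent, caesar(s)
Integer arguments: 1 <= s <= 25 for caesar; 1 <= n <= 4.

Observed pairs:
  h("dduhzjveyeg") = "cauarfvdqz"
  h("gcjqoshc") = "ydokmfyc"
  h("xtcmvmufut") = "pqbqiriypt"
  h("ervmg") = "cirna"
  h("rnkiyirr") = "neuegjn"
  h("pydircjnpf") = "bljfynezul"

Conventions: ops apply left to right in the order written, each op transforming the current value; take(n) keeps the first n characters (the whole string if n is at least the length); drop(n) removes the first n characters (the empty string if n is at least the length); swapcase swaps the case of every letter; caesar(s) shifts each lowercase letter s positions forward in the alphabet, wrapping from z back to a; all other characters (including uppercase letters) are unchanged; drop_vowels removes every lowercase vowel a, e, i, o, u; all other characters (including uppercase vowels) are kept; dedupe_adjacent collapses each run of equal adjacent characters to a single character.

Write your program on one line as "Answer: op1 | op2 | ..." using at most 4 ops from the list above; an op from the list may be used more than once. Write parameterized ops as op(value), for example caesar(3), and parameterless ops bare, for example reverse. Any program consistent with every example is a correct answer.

caesar(22) | reverse | dedupe_adjacent

Check, running the answer program on each example:
  "dduhzjveyeg" -> "zzqdvfrauac" -> "cauarfvdqzz" -> "cauarfvdqz"
  "gcjqoshc" -> "cyfmkody" -> "ydokmfyc" -> "ydokmfyc"
  "xtcmvmufut" -> "tpyiriqbqp" -> "pqbqiriypt" -> "pqbqiriypt"
  "ervmg" -> "anric" -> "cirna" -> "cirna"
  "rnkiyirr" -> "njgeuenn" -> "nneuegjn" -> "neuegjn"
  "pydircjnpf" -> "luzenyfjlb" -> "bljfynezul" -> "bljfynezul"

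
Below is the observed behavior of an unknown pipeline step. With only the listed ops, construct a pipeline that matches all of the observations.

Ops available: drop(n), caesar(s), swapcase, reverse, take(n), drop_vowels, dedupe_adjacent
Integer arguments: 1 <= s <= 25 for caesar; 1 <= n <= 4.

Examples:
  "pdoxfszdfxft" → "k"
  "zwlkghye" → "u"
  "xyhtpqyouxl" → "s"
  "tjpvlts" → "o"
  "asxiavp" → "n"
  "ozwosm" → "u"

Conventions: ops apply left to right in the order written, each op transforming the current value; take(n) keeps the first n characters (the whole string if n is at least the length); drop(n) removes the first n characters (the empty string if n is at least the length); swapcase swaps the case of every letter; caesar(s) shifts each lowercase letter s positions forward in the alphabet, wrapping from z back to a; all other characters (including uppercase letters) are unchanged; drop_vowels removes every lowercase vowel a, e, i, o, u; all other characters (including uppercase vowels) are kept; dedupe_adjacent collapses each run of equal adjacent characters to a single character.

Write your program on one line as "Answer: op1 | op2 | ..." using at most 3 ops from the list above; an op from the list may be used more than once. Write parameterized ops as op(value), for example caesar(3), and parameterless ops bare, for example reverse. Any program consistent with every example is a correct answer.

drop_vowels | take(1) | caesar(21)

Check, running the answer program on each example:
  "pdoxfszdfxft" -> "pdxfszdfxft" -> "p" -> "k"
  "zwlkghye" -> "zwlkghy" -> "z" -> "u"
  "xyhtpqyouxl" -> "xyhtpqyxl" -> "x" -> "s"
  "tjpvlts" -> "tjpvlts" -> "t" -> "o"
  "asxiavp" -> "sxvp" -> "s" -> "n"
  "ozwosm" -> "zwsm" -> "z" -> "u"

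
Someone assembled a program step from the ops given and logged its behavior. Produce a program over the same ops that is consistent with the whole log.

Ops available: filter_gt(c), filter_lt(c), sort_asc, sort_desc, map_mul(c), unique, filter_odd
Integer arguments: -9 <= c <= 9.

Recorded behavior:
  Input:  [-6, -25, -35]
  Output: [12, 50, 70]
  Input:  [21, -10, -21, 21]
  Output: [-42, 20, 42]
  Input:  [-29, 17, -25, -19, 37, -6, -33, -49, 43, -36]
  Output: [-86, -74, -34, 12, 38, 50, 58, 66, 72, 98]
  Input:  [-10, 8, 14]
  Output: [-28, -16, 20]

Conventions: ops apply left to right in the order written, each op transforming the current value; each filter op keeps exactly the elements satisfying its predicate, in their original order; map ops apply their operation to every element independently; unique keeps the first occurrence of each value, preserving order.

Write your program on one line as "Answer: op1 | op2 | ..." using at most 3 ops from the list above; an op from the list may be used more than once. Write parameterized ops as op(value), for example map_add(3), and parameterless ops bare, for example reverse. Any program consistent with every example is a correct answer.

sort_desc | map_mul(-2) | unique

Check, running the answer program on each example:
  [-6, -25, -35] -> [-6, -25, -35] -> [12, 50, 70] -> [12, 50, 70]
  [21, -10, -21, 21] -> [21, 21, -10, -21] -> [-42, -42, 20, 42] -> [-42, 20, 42]
  [-29, 17, -25, -19, 37, -6, -33, -49, 43, -36] -> [43, 37, 17, -6, -19, -25, -29, -33, -36, -49] -> [-86, -74, -34, 12, 38, 50, 58, 66, 72, 98] -> [-86, -74, -34, 12, 38, 50, 58, 66, 72, 98]
  [-10, 8, 14] -> [14, 8, -10] -> [-28, -16, 20] -> [-28, -16, 20]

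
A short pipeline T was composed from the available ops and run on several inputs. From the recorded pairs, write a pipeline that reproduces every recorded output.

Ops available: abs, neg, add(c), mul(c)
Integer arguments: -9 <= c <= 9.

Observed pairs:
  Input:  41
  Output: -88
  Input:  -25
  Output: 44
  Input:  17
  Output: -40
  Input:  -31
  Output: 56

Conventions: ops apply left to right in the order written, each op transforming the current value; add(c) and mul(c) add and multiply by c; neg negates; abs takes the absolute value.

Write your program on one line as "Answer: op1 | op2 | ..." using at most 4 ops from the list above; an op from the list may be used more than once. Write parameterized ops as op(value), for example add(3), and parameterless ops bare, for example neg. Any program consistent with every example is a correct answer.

add(-1) | mul(-2) | add(-8)

Check, running the answer program on each example:
  41 -> 40 -> -80 -> -88
  -25 -> -26 -> 52 -> 44
  17 -> 16 -> -32 -> -40
  -31 -> -32 -> 64 -> 56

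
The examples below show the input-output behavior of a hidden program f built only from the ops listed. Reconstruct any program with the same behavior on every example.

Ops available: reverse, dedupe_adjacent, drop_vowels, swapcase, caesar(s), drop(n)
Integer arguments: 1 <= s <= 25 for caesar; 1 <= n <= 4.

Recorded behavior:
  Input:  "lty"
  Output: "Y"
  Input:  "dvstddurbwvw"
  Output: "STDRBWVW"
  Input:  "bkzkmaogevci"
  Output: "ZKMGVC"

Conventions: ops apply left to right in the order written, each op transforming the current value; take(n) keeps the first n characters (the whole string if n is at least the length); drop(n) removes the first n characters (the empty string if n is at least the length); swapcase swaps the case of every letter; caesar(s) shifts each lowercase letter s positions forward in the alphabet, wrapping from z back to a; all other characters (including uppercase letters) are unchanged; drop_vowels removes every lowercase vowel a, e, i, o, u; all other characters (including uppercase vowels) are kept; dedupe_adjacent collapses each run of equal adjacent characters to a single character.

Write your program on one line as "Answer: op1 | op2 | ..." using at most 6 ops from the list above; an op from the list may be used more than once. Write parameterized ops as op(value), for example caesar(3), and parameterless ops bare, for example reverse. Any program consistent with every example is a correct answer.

drop(1) | drop_vowels | dedupe_adjacent | drop(1) | swapcase

Check, running the answer program on each example:
  "lty" -> "ty" -> "ty" -> "ty" -> "y" -> "Y"
  "dvstddurbwvw" -> "vstddurbwvw" -> "vstddrbwvw" -> "vstdrbwvw" -> "stdrbwvw" -> "STDRBWVW"
  "bkzkmaogevci" -> "kzkmaogevci" -> "kzkmgvc" -> "kzkmgvc" -> "zkmgvc" -> "ZKMGVC"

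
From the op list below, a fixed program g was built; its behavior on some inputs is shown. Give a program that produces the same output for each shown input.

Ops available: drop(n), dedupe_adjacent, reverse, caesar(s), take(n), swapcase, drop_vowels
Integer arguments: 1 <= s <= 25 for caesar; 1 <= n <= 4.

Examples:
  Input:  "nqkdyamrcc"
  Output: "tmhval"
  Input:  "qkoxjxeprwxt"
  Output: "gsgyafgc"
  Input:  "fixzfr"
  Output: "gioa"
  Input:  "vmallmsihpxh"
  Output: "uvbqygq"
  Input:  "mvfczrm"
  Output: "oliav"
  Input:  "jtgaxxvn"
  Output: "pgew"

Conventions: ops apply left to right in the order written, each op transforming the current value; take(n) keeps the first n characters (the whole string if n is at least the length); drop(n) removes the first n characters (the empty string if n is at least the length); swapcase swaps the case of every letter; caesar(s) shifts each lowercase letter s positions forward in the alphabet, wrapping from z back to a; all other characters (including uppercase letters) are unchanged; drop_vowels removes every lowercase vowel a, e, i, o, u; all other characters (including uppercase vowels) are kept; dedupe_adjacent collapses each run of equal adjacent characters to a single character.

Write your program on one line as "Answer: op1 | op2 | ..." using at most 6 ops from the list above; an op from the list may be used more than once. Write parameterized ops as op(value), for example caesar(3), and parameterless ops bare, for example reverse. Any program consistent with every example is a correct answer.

drop(2) | drop_vowels | dedupe_adjacent | caesar(18) | caesar(17)

Check, running the answer program on each example:
  "nqkdyamrcc" -> "kdyamrcc" -> "kdymrcc" -> "kdymrc" -> "cvqeju" -> "tmhval"
  "qkoxjxeprwxt" -> "oxjxeprwxt" -> "xjxprwxt" -> "xjxprwxt" -> "pbphjopl" -> "gsgyafgc"
  "fixzfr" -> "xzfr" -> "xzfr" -> "xzfr" -> "prxj" -> "gioa"
  "vmallmsihpxh" -> "allmsihpxh" -> "llmshpxh" -> "lmshpxh" -> "dekzhpz" -> "uvbqygq"
  "mvfczrm" -> "fczrm" -> "fczrm" -> "fczrm" -> "xurje" -> "oliav"
  "jtgaxxvn" -> "gaxxvn" -> "gxxvn" -> "gxvn" -> "ypnf" -> "pgew"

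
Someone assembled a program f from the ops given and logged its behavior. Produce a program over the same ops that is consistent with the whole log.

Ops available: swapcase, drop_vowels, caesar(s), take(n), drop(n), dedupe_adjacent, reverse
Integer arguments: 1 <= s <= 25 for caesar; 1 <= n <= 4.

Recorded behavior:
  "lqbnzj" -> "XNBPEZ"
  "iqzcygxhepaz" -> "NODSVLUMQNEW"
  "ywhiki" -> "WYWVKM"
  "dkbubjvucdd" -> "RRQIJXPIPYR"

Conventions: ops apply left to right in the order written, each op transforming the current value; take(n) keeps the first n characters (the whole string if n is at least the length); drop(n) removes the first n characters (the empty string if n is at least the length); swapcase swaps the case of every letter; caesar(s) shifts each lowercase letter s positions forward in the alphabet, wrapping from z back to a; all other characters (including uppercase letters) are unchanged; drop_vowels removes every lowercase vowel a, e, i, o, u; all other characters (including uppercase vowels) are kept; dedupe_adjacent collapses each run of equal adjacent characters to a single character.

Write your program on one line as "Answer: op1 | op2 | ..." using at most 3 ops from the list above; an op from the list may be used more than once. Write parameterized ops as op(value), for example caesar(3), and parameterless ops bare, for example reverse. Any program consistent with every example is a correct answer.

reverse | caesar(14) | swapcase

Check, running the answer program on each example:
  "lqbnzj" -> "jznbql" -> "xnbpez" -> "XNBPEZ"
  "iqzcygxhepaz" -> "zapehxgyczqi" -> "nodsvlumqnew" -> "NODSVLUMQNEW"
  "ywhiki" -> "ikihwy" -> "wywvkm" -> "WYWVKM"
  "dkbubjvucdd" -> "ddcuvjbubkd" -> "rrqijxpipyr" -> "RRQIJXPIPYR"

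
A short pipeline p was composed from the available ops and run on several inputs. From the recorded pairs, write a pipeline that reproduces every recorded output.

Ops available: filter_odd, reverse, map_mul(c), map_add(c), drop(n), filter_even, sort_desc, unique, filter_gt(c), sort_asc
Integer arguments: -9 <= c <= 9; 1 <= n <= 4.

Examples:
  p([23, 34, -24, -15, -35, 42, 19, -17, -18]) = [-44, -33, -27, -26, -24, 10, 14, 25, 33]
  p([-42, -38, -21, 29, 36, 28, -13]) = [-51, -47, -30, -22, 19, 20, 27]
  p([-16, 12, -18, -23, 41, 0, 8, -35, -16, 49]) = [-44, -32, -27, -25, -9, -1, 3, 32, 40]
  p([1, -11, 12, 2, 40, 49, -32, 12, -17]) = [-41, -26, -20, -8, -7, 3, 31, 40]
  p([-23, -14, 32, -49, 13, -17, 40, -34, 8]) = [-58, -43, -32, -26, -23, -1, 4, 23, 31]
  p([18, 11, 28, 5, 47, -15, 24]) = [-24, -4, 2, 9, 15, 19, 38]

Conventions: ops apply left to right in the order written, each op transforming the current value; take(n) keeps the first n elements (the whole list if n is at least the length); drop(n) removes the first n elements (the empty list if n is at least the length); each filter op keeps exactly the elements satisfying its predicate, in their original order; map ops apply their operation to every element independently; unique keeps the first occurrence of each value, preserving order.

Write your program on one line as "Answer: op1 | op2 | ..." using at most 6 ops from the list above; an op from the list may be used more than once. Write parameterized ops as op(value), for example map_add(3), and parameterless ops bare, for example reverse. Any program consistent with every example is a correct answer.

map_add(-3) | sort_desc | map_add(-6) | reverse | unique

Check, running the answer program on each example:
  [23, 34, -24, -15, -35, 42, 19, -17, -18] -> [20, 31, -27, -18, -38, 39, 16, -20, -21] -> [39, 31, 20, 16, -18, -20, -21, -27, -38] -> [33, 25, 14, 10, -24, -26, -27, -33, -44] -> [-44, -33, -27, -26, -24, 10, 14, 25, 33] -> [-44, -33, -27, -26, -24, 10, 14, 25, 33]
  [-42, -38, -21, 29, 36, 28, -13] -> [-45, -41, -24, 26, 33, 25, -16] -> [33, 26, 25, -16, -24, -41, -45] -> [27, 20, 19, -22, -30, -47, -51] -> [-51, -47, -30, -22, 19, 20, 27] -> [-51, -47, -30, -22, 19, 20, 27]
  [-16, 12, -18, -23, 41, 0, 8, -35, -16, 49] -> [-19, 9, -21, -26, 38, -3, 5, -38, -19, 46] -> [46, 38, 9, 5, -3, -19, -19, -21, -26, -38] -> [40, 32, 3, -1, -9, -25, -25, -27, -32, -44] -> [-44, -32, -27, -25, -25, -9, -1, 3, 32, 40] -> [-44, -32, -27, -25, -9, -1, 3, 32, 40]
  [1, -11, 12, 2, 40, 49, -32, 12, -17] -> [-2, -14, 9, -1, 37, 46, -35, 9, -20] -> [46, 37, 9, 9, -1, -2, -14, -20, -35] -> [40, 31, 3, 3, -7, -8, -20, -26, -41] -> [-41, -26, -20, -8, -7, 3, 3, 31, 40] -> [-41, -26, -20, -8, -7, 3, 31, 40]
  [-23, -14, 32, -49, 13, -17, 40, -34, 8] -> [-26, -17, 29, -52, 10, -20, 37, -37, 5] -> [37, 29, 10, 5, -17, -20, -26, -37, -52] -> [31, 23, 4, -1, -23, -26, -32, -43, -58] -> [-58, -43, -32, -26, -23, -1, 4, 23, 31] -> [-58, -43, -32, -26, -23, -1, 4, 23, 31]
  [18, 11, 28, 5, 47, -15, 24] -> [15, 8, 25, 2, 44, -18, 21] -> [44, 25, 21, 15, 8, 2, -18] -> [38, 19, 15, 9, 2, -4, -24] -> [-24, -4, 2, 9, 15, 19, 38] -> [-24, -4, 2, 9, 15, 19, 38]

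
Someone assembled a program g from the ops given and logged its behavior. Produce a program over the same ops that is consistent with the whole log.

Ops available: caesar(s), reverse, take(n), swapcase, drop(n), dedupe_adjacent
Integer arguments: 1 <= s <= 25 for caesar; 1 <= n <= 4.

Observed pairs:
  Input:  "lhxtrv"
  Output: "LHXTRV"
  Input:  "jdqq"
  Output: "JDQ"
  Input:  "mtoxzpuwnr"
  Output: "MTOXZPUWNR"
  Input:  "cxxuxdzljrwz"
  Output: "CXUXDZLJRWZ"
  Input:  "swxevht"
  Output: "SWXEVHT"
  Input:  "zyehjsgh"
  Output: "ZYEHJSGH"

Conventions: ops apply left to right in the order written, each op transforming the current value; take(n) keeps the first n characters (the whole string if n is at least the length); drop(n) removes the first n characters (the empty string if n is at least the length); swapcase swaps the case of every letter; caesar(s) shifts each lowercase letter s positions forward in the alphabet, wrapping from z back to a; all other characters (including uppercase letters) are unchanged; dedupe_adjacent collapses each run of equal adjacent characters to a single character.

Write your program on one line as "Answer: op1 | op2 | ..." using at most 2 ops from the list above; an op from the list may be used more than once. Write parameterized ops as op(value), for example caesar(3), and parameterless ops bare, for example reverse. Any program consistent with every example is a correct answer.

dedupe_adjacent | swapcase

Check, running the answer program on each example:
  "lhxtrv" -> "lhxtrv" -> "LHXTRV"
  "jdqq" -> "jdq" -> "JDQ"
  "mtoxzpuwnr" -> "mtoxzpuwnr" -> "MTOXZPUWNR"
  "cxxuxdzljrwz" -> "cxuxdzljrwz" -> "CXUXDZLJRWZ"
  "swxevht" -> "swxevht" -> "SWXEVHT"
  "zyehjsgh" -> "zyehjsgh" -> "ZYEHJSGH"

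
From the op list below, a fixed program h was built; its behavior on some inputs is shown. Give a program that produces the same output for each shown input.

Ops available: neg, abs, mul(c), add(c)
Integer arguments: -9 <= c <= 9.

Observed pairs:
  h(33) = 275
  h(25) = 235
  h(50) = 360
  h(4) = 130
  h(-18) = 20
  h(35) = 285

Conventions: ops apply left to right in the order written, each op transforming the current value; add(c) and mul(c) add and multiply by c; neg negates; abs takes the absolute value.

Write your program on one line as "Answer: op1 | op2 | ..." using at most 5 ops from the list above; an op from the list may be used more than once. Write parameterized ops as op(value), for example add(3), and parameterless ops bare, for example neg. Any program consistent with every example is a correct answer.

add(7) | add(6) | add(9) | mul(5)

Check, running the answer program on each example:
  33 -> 40 -> 46 -> 55 -> 275
  25 -> 32 -> 38 -> 47 -> 235
  50 -> 57 -> 63 -> 72 -> 360
  4 -> 11 -> 17 -> 26 -> 130
  -18 -> -11 -> -5 -> 4 -> 20
  35 -> 42 -> 48 -> 57 -> 285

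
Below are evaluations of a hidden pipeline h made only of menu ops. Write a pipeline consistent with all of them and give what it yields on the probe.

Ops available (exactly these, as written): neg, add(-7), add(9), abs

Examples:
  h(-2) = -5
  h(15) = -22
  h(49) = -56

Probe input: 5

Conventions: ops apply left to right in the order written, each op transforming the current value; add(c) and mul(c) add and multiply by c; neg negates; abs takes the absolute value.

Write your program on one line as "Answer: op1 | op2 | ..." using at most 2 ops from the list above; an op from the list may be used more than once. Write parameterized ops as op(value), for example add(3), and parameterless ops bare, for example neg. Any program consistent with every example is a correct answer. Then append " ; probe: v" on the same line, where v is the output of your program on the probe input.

neg | add(-7) ; probe: -12

Check, running the answer program on each example:
  -2 -> 2 -> -5
  15 -> -15 -> -22
  49 -> -49 -> -56
  probe: 5 -> -5 -> -12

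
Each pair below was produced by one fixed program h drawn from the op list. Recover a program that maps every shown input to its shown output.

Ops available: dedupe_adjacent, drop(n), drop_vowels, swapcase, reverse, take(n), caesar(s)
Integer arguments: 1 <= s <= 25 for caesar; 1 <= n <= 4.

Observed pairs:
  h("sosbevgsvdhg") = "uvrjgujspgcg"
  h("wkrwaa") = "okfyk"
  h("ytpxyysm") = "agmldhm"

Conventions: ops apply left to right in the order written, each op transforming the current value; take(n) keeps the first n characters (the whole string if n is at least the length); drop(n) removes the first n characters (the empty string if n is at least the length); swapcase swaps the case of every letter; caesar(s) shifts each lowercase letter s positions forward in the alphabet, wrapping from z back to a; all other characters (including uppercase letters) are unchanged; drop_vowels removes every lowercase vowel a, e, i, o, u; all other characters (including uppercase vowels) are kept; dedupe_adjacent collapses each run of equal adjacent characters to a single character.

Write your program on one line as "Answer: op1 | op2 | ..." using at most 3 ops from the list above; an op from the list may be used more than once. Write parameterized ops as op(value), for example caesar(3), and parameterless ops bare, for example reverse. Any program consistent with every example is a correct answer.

caesar(14) | dedupe_adjacent | reverse

Check, running the answer program on each example:
  "sosbevgsvdhg" -> "gcgpsjugjrvu" -> "gcgpsjugjrvu" -> "uvrjgujspgcg"
  "wkrwaa" -> "kyfkoo" -> "kyfko" -> "okfyk"
  "ytpxyysm" -> "mhdlmmga" -> "mhdlmga" -> "agmldhm"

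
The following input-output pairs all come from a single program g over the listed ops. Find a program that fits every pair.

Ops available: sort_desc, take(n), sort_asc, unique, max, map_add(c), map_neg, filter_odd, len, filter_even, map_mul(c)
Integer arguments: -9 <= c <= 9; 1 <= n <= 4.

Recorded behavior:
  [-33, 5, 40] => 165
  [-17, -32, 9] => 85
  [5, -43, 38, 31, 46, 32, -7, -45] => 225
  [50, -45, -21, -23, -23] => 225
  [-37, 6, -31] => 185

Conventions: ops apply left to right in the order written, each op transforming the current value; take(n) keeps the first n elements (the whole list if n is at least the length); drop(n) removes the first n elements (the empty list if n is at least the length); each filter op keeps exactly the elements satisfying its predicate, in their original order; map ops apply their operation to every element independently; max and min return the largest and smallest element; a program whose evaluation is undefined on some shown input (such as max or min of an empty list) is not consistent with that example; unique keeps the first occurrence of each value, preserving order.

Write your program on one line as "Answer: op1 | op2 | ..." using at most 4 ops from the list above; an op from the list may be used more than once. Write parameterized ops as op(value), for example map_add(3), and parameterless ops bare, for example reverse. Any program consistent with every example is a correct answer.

filter_odd | map_mul(-5) | sort_asc | max

Check, running the answer program on each example:
  [-33, 5, 40] -> [-33, 5] -> [165, -25] -> [-25, 165] -> 165
  [-17, -32, 9] -> [-17, 9] -> [85, -45] -> [-45, 85] -> 85
  [5, -43, 38, 31, 46, 32, -7, -45] -> [5, -43, 31, -7, -45] -> [-25, 215, -155, 35, 225] -> [-155, -25, 35, 215, 225] -> 225
  [50, -45, -21, -23, -23] -> [-45, -21, -23, -23] -> [225, 105, 115, 115] -> [105, 115, 115, 225] -> 225
  [-37, 6, -31] -> [-37, -31] -> [185, 155] -> [155, 185] -> 185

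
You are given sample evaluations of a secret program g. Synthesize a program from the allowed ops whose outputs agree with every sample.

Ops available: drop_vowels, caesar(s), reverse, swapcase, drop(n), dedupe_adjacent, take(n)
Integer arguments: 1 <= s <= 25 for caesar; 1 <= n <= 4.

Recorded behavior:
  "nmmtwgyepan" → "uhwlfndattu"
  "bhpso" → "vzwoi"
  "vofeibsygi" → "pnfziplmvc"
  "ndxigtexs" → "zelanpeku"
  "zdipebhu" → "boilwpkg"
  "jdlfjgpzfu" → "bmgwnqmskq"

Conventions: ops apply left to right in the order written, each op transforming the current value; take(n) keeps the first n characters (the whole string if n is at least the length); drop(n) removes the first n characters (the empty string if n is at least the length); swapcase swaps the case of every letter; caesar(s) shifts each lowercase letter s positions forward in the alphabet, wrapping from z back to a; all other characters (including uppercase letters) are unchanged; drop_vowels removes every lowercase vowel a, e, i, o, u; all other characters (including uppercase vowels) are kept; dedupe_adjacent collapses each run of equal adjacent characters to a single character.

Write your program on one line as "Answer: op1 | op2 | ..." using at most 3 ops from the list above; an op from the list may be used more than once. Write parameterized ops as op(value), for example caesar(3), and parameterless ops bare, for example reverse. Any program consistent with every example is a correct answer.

caesar(13) | reverse | caesar(20)

Check, running the answer program on each example:
  "nmmtwgyepan" -> "azzgjtlrcna" -> "ancrltjgzza" -> "uhwlfndattu"
  "bhpso" -> "oucfb" -> "bfcuo" -> "vzwoi"
  "vofeibsygi" -> "ibsrvofltv" -> "vtlfovrsbi" -> "pnfziplmvc"
  "ndxigtexs" -> "aqkvtgrkf" -> "fkrgtvkqa" -> "zelanpeku"
  "zdipebhu" -> "mqvcrouh" -> "huorcvqm" -> "boilwpkg"
  "jdlfjgpzfu" -> "wqyswtcmsh" -> "hsmctwsyqw" -> "bmgwnqmskq"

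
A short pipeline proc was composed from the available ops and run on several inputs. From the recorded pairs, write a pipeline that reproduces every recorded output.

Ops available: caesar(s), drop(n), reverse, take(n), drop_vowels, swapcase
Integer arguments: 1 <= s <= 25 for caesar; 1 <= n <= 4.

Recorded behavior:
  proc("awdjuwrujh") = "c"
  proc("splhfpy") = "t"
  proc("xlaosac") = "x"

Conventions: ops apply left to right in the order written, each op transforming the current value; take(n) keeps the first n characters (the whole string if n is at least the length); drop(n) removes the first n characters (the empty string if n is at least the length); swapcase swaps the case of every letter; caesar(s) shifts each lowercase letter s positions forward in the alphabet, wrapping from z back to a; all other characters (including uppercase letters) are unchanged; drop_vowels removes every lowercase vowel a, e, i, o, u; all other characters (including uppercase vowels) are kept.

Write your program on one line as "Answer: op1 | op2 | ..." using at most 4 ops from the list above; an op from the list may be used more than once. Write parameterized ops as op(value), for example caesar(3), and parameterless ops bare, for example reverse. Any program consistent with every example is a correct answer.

reverse | take(1) | caesar(1) | caesar(20)

Check, running the answer program on each example:
  "awdjuwrujh" -> "hjurwujdwa" -> "h" -> "i" -> "c"
  "splhfpy" -> "ypfhlps" -> "y" -> "z" -> "t"
  "xlaosac" -> "casoalx" -> "c" -> "d" -> "x"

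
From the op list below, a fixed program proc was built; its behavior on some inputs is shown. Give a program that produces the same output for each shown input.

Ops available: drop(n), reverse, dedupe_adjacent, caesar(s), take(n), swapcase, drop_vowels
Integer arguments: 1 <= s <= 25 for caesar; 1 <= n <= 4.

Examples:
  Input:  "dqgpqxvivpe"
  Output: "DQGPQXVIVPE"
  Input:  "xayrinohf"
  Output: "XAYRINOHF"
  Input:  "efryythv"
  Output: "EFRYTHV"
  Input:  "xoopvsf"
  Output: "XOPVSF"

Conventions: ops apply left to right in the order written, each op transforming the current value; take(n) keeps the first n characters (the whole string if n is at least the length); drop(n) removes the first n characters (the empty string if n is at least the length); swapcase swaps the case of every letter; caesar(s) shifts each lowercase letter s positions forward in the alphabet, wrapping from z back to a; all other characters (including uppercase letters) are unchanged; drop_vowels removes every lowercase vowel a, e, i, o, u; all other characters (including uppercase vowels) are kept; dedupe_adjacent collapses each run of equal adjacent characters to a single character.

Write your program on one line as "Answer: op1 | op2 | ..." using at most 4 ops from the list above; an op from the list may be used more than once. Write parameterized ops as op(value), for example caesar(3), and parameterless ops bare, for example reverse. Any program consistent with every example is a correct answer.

reverse | swapcase | reverse | dedupe_adjacent

Check, running the answer program on each example:
  "dqgpqxvivpe" -> "epvivxqpgqd" -> "EPVIVXQPGQD" -> "DQGPQXVIVPE" -> "DQGPQXVIVPE"
  "xayrinohf" -> "fhoniryax" -> "FHONIRYAX" -> "XAYRINOHF" -> "XAYRINOHF"
  "efryythv" -> "vhtyyrfe" -> "VHTYYRFE" -> "EFRYYTHV" -> "EFRYTHV"
  "xoopvsf" -> "fsvpoox" -> "FSVPOOX" -> "XOOPVSF" -> "XOPVSF"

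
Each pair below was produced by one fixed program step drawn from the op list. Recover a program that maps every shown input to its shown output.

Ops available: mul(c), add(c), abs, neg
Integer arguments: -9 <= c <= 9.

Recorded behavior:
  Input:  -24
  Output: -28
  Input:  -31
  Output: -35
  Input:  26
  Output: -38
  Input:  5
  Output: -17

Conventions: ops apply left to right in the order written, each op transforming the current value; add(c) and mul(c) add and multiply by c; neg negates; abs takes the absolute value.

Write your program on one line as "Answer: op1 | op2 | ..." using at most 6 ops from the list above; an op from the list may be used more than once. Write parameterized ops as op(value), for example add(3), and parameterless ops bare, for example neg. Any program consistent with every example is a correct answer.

neg | add(-4) | abs | add(8) | neg

Check, running the answer program on each example:
  -24 -> 24 -> 20 -> 20 -> 28 -> -28
  -31 -> 31 -> 27 -> 27 -> 35 -> -35
  26 -> -26 -> -30 -> 30 -> 38 -> -38
  5 -> -5 -> -9 -> 9 -> 17 -> -17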